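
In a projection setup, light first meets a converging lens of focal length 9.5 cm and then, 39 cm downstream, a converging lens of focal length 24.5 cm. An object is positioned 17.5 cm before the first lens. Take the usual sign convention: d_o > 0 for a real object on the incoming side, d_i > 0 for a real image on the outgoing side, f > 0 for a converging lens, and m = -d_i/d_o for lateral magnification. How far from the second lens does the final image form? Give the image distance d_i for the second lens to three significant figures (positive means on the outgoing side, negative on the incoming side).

-71.1 cm

Lens 1: 1/d_i1 = 1/f_1 - 1/d_o1 = 1/9.5 - 1/17.5 = 0.04812 cm^-1, so d_i1 = 20.781 cm.
The intermediate image is 20.781 cm to the right of lens 1, so d_o2 = L - d_i1 = 39 - 20.781 = 18.219 cm.
Lens 2: 1/d_i2 = 1/f_2 - 1/d_o2 = 1/24.5 - 1/(18.219) = -0.01407 cm^-1, so d_i2 = -71.062 cm.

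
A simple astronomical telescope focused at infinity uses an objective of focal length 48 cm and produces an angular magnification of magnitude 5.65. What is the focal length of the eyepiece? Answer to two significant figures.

8.5 cm

|M| = f_obj/f_eye, so f_eye = f_obj/|M| = 48/5.65 = 8.496 cm.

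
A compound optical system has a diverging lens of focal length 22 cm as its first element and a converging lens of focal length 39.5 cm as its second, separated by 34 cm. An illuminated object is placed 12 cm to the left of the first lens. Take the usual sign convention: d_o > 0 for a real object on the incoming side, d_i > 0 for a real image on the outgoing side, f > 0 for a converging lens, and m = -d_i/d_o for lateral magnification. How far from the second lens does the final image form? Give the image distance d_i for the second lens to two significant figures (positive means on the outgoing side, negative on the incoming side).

First lens: d_i1 = 1/(1/(-22) - 1/12) = -7.765 cm.
With d_i1 < 0 the first image is virtual and lies on the object side; the object distance for lens 2 is d_o2 = 34 - (-7.765) = 41.765 cm.
Second lens: d_i2 = 1/(1/39.5 - 1/(41.765)) = 728.442 cm.

730 cm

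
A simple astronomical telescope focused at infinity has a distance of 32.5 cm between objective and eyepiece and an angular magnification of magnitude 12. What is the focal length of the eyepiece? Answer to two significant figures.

2.5 cm

In normal adjustment the tube length equals f_obj + f_eye and |M| = f_obj/f_eye.
So f_obj = 12 f_eye and 12 f_eye + f_eye = 32.5 cm, giving f_eye = 32.5/13 = 2.500 cm and f_obj = 30.000 cm.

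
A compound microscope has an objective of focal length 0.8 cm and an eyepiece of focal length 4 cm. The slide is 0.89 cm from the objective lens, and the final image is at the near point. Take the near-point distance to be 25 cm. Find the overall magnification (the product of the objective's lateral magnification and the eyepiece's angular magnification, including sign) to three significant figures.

Objective: 1/d_i = 1/f_obj - 1/d_o = 1/0.8 - 1/0.89 = 0.12640 cm^-1, so d_i = 7.911 cm.
m_obj = -d_i/d_o = -7.911/0.89 = -8.889.
Eyepiece angular magnification (image at near point): M_eye = 1 + D/f_e = 1 + 25/4 = 7.250.
Overall M = m_obj x M_eye = (-8.889)(7.250) = -64.44.

-64.4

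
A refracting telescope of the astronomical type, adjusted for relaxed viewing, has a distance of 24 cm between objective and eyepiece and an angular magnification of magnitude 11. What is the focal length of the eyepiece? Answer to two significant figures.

2.0 cm

In normal adjustment the tube length equals f_obj + f_eye and |M| = f_obj/f_eye.
So f_obj = 11 f_eye and 11 f_eye + f_eye = 24 cm, giving f_eye = 24/12 = 2.000 cm and f_obj = 22.000 cm.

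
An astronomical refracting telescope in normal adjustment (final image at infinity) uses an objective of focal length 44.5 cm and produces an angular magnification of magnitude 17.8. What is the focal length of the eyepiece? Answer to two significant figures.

2.5 cm

|M| = f_obj/f_eye, so f_eye = f_obj/|M| = 44.5/17.8 = 2.500 cm.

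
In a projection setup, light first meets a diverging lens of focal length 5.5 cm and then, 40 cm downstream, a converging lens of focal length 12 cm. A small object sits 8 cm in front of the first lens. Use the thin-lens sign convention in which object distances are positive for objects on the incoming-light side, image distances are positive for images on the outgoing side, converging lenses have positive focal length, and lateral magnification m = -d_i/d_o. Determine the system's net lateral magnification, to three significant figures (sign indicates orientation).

-0.156

Applying the thin-lens equation to the first lens, 1/(-5.5) = 1/8 + 1/d_i1, which gives d_i1 = -3.259 cm.
Its lateral magnification is m_1 = -d_i1/d_o1 = -(-3.259)/8 = 0.4074.
The intermediate image is virtual, 3.259 cm to the left of lens 1, so d_o2 = L - d_i1 = 40 - (-3.259) = 43.259 cm.
Applying the thin-lens equation again with f_2 = 12 cm and d_o2 = 43.259 cm gives d_i2 = 16.607 cm.
m_2 = -(16.607)/(43.259) = -0.3839.
The system's lateral magnification is m_1 m_2 = (0.4074)(-0.3839) = -0.1564.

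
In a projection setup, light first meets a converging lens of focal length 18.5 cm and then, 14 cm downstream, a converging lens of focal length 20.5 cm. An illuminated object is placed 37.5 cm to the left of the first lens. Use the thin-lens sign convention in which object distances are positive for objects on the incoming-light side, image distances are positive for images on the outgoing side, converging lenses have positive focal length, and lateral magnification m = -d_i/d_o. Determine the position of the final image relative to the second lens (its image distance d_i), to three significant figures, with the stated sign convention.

Lens 1: 1/d_i1 = 1/f_1 - 1/d_o1 = 1/18.5 - 1/37.5 = 0.02739 cm^-1, so d_i1 = 36.513 cm.
This image would form 36.513 cm past lens 1, i.e. 22.513 cm beyond lens 2, so it is a virtual object for lens 2: d_o2 = 14 - 36.513 = -22.513 cm.
Lens 2: 1/d_i2 = 1/f_2 - 1/d_o2 = 1/20.5 - 1/(-22.513) = 0.09320 cm^-1, so d_i2 = 10.730 cm.

10.7 cm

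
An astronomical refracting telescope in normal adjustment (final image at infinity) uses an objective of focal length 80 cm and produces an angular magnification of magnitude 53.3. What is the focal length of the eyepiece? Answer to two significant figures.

1.5 cm

|M| = f_obj/f_eye, so f_eye = f_obj/|M| = 80/53.3 = 1.501 cm.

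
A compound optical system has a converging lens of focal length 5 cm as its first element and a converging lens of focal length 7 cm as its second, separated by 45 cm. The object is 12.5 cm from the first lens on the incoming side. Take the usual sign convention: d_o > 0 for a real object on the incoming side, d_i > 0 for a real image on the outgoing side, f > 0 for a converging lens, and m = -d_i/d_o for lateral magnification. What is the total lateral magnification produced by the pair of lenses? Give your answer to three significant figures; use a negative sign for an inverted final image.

Lens 1: 1/d_i1 = 1/f_1 - 1/d_o1 = 1/5 - 1/12.5 = 0.12000 cm^-1, so d_i1 = 8.333 cm.
m_1 = -(8.333)/12.5 = -0.6667.
Object distance for lens 2: d_o2 = 45 - 8.333 = 36.667 cm.
Lens 2: 1/d_i2 = 1/f_2 - 1/d_o2 = 1/7 - 1/(36.667) = 0.11558 cm^-1, so d_i2 = 8.652 cm.
m_2 = -(8.652)/(36.667) = -0.2360.
Overall magnification: m = m_1 m_2 = 0.1573.

0.157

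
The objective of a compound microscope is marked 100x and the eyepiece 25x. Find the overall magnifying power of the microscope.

The overall magnification of a compound microscope is the product of the objective and eyepiece magnifications:
M = M_obj x M_eye = 100 x 25 = 2500.

2500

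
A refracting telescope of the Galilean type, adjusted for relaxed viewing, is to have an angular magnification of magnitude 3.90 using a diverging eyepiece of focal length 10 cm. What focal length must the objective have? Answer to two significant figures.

39 cm

|M| = f_obj/|f_eye|, so f_obj = |M| x |f_eye| = 3.9 x 10 = 39.000 cm.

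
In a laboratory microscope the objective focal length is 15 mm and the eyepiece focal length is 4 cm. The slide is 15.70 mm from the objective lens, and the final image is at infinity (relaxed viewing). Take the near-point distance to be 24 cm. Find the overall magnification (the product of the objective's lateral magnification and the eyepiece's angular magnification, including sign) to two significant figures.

Convert to cm: f_obj = 15 mm = 1.5 cm; d_o = 15.70 mm = 1.57 cm.
Objective: 1/d_i = 1/f_obj - 1/d_o = 1/1.5 - 1/1.57 = 0.02972 cm^-1, so d_i = 33.643 cm.
m_obj = -d_i/d_o = -33.643/1.57 = -21.429.
Eyepiece angular magnification (image at infinity): M_eye = D/f_e = 24/4 = 6.000.
Overall M = m_obj x M_eye = (-21.429)(6.000) = -128.57.

-130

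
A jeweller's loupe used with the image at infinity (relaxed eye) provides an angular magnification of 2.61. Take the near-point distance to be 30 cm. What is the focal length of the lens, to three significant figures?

For the image at infinity, M = D/f.
f = D/M = 30/2.61 = 11.494 cm.

11.5 cm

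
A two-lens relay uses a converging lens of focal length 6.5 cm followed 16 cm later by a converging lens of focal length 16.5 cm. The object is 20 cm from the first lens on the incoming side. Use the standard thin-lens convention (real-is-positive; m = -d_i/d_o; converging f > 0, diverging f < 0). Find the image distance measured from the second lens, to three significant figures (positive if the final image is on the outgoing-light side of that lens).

-10.4 cm

Lens 1: 1/d_i1 = 1/f_1 - 1/d_o1 = 1/6.5 - 1/20 = 0.10385 cm^-1, so d_i1 = 9.630 cm.
The intermediate image is 9.630 cm to the right of lens 1, so d_o2 = L - d_i1 = 16 - 9.630 = 6.370 cm.
Lens 2: 1/d_i2 = 1/f_2 - 1/d_o2 = 1/16.5 - 1/(6.370) = -0.09637 cm^-1, so d_i2 = -10.377 cm.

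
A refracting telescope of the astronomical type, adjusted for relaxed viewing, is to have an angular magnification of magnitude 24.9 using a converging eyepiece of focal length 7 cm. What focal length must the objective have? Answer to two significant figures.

|M| = f_obj/|f_eye|, so f_obj = |M| x |f_eye| = 24.9 x 7 = 174.300 cm.

170 cm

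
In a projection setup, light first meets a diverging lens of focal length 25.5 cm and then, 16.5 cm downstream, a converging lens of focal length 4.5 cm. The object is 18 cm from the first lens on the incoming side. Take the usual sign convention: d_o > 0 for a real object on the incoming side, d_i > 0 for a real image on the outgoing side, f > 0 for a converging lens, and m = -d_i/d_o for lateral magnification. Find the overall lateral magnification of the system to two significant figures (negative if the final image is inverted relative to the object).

-0.12

Applying the thin-lens equation to the first lens, 1/(-25.5) = 1/18 + 1/d_i1, which gives d_i1 = -10.552 cm.
Its lateral magnification is m_1 = -d_i1/d_o1 = -(-10.552)/18 = 0.5862.
With d_i1 < 0 the first image is virtual and lies on the object side; the object distance for lens 2 is d_o2 = 16.5 - (-10.552) = 27.052 cm.
Applying the thin-lens equation again with f_2 = 4.5 cm and d_o2 = 27.052 cm gives d_i2 = 5.398 cm.
m_2 = -(5.398)/(27.052) = -0.1995.
Overall magnification: m = m_1 m_2 = -0.1170.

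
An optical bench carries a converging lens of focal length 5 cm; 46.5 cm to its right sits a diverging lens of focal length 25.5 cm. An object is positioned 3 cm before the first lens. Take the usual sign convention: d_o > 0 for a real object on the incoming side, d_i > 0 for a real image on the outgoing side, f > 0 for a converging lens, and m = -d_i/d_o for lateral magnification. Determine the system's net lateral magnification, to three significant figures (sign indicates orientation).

0.802

Applying the thin-lens equation to the first lens, 1/5 = 1/3 + 1/d_i1, which gives d_i1 = -7.500 cm.
Its lateral magnification is m_1 = -d_i1/d_o1 = -(-7.500)/3 = 2.5000.
With d_i1 < 0 the first image is virtual and lies on the object side; the object distance for lens 2 is d_o2 = 46.5 - (-7.500) = 54.000 cm.
Applying the thin-lens equation again with f_2 = -25.5 cm and d_o2 = 54.000 cm gives d_i2 = -17.321 cm.
m_2 = -(-17.321)/(54.000) = 0.3208.
Overall magnification: m = m_1 m_2 = 0.8019.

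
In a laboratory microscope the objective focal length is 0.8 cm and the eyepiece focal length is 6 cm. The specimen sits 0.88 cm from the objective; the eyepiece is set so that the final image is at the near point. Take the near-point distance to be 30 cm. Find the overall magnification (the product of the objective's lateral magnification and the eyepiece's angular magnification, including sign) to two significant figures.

Objective: 1/d_i = 1/f_obj - 1/d_o = 1/0.8 - 1/0.88 = 0.11364 cm^-1, so d_i = 8.800 cm.
m_obj = -d_i/d_o = -8.800/0.88 = -10.000.
Eyepiece angular magnification (image at near point): M_eye = 1 + D/f_e = 1 + 30/6 = 6.000.
Overall M = m_obj x M_eye = (-10.000)(6.000) = -60.00.

-60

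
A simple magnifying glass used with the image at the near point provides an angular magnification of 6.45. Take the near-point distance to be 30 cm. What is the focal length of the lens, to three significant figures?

For the image at the near point, M = 1 + D/f.
f = D/(M - 1) = 30/(6.45 - 1) = 5.505 cm.

5.50 cm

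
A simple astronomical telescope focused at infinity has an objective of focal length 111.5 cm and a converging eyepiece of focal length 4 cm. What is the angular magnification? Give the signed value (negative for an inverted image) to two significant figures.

M = -f_obj/f_eye = -111.5/(4) = -27.875.

-28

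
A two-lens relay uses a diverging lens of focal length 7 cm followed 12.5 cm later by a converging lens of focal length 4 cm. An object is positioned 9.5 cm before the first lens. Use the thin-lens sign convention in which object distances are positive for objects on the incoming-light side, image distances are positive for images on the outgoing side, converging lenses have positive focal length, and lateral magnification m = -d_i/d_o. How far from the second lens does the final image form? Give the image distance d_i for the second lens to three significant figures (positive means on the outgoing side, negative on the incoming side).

5.28 cm

Lens 1: 1/d_i1 = 1/f_1 - 1/d_o1 = 1/(-7) - 1/9.5 = -0.24812 cm^-1, so d_i1 = -4.030 cm.
The intermediate image is virtual, 4.030 cm to the left of lens 1, so d_o2 = L - d_i1 = 12.5 - (-4.030) = 16.530 cm.
Lens 2: 1/d_i2 = 1/f_2 - 1/d_o2 = 1/4 - 1/(16.530) = 0.18951 cm^-1, so d_i2 = 5.277 cm.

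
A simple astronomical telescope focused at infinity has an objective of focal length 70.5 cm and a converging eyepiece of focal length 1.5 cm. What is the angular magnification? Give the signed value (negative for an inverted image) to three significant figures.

-47.0

M = -f_obj/f_eye = -70.5/(1.5) = -47.000.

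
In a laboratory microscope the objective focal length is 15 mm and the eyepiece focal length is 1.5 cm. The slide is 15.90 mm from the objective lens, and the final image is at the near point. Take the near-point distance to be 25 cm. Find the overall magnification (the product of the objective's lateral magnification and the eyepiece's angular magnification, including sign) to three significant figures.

-294

Convert to cm: f_obj = 15 mm = 1.5 cm; d_o = 15.90 mm = 1.59 cm.
Objective: 1/d_i = 1/f_obj - 1/d_o = 1/1.5 - 1/1.59 = 0.03774 cm^-1, so d_i = 26.500 cm.
m_obj = -d_i/d_o = -26.500/1.59 = -16.667.
Eyepiece angular magnification (image at near point): M_eye = 1 + D/f_e = 1 + 25/1.5 = 17.667.
Overall M = m_obj x M_eye = (-16.667)(17.667) = -294.44.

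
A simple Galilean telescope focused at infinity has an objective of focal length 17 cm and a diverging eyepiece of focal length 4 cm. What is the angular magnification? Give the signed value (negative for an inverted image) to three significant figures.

4.25

M = -f_obj/f_eye = -17/(-4) = 4.250.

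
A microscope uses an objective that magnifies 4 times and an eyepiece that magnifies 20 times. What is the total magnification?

80

The overall magnification of a compound microscope is the product of the objective and eyepiece magnifications:
M = M_obj x M_eye = 4 x 20 = 80.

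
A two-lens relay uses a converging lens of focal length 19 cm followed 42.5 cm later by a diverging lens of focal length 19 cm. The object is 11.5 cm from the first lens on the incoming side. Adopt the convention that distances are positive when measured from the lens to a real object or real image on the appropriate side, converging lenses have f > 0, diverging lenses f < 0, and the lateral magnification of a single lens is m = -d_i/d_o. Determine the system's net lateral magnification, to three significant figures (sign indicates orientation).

0.531

First lens: d_i1 = 1/(1/19 - 1/11.5) = -29.133 cm.
m_1 = -(-29.133)/11.5 = 2.5333.
The intermediate image is virtual, 29.133 cm to the left of lens 1, so d_o2 = L - d_i1 = 42.5 - (-29.133) = 71.633 cm.
Second lens: d_i2 = 1/(1/(-19) - 1/(71.633)) = -15.017 cm.
m_2 = -(-15.017)/(71.633) = 0.2096.
Total m = m_1 x m_2 = (2.5333)(0.2096) = 0.5311.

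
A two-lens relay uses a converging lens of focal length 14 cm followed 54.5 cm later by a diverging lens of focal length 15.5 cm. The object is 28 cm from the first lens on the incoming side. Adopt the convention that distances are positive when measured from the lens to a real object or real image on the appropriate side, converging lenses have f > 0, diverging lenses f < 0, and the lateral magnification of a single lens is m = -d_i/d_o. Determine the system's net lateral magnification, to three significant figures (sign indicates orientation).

Applying the thin-lens equation to the first lens, 1/14 = 1/28 + 1/d_i1, which gives d_i1 = 28.000 cm.
Its lateral magnification is m_1 = -d_i1/d_o1 = -(28.000)/28 = -1.0000.
That image sits 26.500 cm in front of the second lens, so d_o2 = 26.500 cm.
Applying the thin-lens equation again with f_2 = -15.5 cm and d_o2 = 26.500 cm gives d_i2 = -9.780 cm.
m_2 = -(-9.780)/(26.500) = 0.3690.
Overall magnification: m = m_1 m_2 = -0.3690.

-0.369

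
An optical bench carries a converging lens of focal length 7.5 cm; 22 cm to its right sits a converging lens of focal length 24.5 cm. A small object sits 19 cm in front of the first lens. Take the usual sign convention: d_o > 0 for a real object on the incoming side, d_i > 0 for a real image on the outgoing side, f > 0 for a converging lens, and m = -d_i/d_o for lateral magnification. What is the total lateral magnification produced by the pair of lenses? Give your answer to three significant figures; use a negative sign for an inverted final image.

-1.07

Lens 1: 1/d_i1 = 1/f_1 - 1/d_o1 = 1/7.5 - 1/19 = 0.08070 cm^-1, so d_i1 = 12.391 cm.
m_1 = -(12.391)/19 = -0.6522.
Object distance for lens 2: d_o2 = 22 - 12.391 = 9.609 cm.
Lens 2: 1/d_i2 = 1/f_2 - 1/d_o2 = 1/24.5 - 1/(9.609) = -0.06326 cm^-1, so d_i2 = -15.809 cm.
m_2 = -(-15.809)/(9.609) = 1.6453.
The system's lateral magnification is m_1 m_2 = (-0.6522)(1.6453) = -1.0730.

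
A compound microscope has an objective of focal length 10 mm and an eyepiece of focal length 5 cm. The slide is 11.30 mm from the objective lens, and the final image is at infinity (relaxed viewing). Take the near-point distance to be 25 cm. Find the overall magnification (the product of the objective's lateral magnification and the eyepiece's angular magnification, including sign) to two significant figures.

-38

Convert to cm: f_obj = 10 mm = 1 cm; d_o = 11.30 mm = 1.13 cm.
Objective: 1/d_i = 1/f_obj - 1/d_o = 1/1 - 1/1.13 = 0.11504 cm^-1, so d_i = 8.692 cm.
m_obj = -d_i/d_o = -8.692/1.13 = -7.692.
Eyepiece angular magnification (image at infinity): M_eye = D/f_e = 25/5 = 5.000.
Overall M = m_obj x M_eye = (-7.692)(5.000) = -38.46.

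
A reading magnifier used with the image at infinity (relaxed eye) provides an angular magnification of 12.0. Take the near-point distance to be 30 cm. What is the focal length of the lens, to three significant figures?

2.50 cm

For the image at infinity, M = D/f.
f = D/M = 30/12.0 = 2.500 cm.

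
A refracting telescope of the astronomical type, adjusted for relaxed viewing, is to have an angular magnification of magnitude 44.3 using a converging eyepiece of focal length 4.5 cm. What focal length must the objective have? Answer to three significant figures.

|M| = f_obj/|f_eye|, so f_obj = |M| x |f_eye| = 44.3 x 4.5 = 199.350 cm.

199 cm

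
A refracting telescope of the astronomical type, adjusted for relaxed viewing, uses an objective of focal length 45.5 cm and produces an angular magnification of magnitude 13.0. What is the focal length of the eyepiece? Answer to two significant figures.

|M| = f_obj/f_eye, so f_eye = f_obj/|M| = 45.5/13.0 = 3.500 cm.

3.5 cm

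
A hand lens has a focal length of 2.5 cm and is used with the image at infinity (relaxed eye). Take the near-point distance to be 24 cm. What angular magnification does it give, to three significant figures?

M = D/f = 24/2.5 = 9.600.

9.60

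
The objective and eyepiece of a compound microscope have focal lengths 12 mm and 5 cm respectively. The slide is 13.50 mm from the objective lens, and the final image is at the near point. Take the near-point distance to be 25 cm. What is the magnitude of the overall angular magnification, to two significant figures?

48

Convert to cm: f_obj = 12 mm = 1.2 cm; d_o = 13.50 mm = 1.35 cm.
Objective: 1/d_i = 1/f_obj - 1/d_o = 1/1.2 - 1/1.35 = 0.09259 cm^-1, so d_i = 10.800 cm.
m_obj = -d_i/d_o = -10.800/1.35 = -8.000.
Eyepiece angular magnification (image at near point): M_eye = 1 + D/f_e = 1 + 25/5 = 6.000.
Overall M = m_obj x M_eye = (-8.000)(6.000) = -48.00.
|M| = 48.00.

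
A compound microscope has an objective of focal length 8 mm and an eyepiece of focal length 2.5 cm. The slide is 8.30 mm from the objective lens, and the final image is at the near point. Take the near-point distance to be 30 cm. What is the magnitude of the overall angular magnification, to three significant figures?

347

Convert to cm: f_obj = 8 mm = 0.8 cm; d_o = 8.30 mm = 0.83 cm.
Objective: 1/d_i = 1/f_obj - 1/d_o = 1/0.8 - 1/0.83 = 0.04518 cm^-1, so d_i = 22.133 cm.
m_obj = -d_i/d_o = -22.133/0.83 = -26.667.
Eyepiece angular magnification (image at near point): M_eye = 1 + D/f_e = 1 + 30/2.5 = 13.000.
Overall M = m_obj x M_eye = (-26.667)(13.000) = -346.67.
|M| = 346.67.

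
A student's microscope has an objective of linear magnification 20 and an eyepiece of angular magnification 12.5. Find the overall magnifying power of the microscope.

250

The overall magnification of a compound microscope is the product of the objective and eyepiece magnifications:
M = M_obj x M_eye = 20 x 12.5 = 250.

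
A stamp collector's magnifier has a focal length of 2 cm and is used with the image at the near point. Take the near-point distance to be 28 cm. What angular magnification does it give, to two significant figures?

15

M = 1 + D/f = 1 + 28/2 = 15.000.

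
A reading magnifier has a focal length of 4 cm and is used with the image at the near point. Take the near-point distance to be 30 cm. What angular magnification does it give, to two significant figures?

M = 1 + D/f = 1 + 30/4 = 8.500.

8.5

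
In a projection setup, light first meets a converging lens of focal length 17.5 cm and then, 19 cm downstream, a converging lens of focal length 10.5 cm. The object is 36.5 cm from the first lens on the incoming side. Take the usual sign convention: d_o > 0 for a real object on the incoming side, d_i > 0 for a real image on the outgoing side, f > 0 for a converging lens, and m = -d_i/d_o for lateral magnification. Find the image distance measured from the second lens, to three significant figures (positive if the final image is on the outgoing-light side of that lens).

Lens 1: 1/d_i1 = 1/f_1 - 1/d_o1 = 1/17.5 - 1/36.5 = 0.02975 cm^-1, so d_i1 = 33.618 cm.
Since 33.618 cm > 19 cm, the first image lies past the second lens and serves as a virtual object: d_o2 = L - d_i1 = -14.618 cm.
Lens 2: 1/d_i2 = 1/f_2 - 1/d_o2 = 1/10.5 - 1/(-14.618) = 0.16364 cm^-1, so d_i2 = 6.111 cm.

6.11 cm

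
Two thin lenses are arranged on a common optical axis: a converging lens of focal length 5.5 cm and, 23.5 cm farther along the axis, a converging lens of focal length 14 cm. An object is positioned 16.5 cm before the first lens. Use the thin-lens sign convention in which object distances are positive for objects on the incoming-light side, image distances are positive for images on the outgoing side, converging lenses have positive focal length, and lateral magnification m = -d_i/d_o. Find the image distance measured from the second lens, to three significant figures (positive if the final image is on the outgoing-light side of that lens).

171 cm

Lens 1: 1/d_i1 = 1/f_1 - 1/d_o1 = 1/5.5 - 1/16.5 = 0.12121 cm^-1, so d_i1 = 8.250 cm.
That image sits 15.250 cm in front of the second lens, so d_o2 = 15.250 cm.
Lens 2: 1/d_i2 = 1/f_2 - 1/d_o2 = 1/14 - 1/(15.250) = 0.00585 cm^-1, so d_i2 = 170.800 cm.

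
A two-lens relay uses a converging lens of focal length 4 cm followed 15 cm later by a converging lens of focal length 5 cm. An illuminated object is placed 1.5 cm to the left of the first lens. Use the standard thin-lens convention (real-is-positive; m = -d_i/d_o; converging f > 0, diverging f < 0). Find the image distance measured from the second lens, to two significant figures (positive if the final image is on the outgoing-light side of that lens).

7.0 cm

Lens 1: 1/d_i1 = 1/f_1 - 1/d_o1 = 1/4 - 1/1.5 = -0.41667 cm^-1, so d_i1 = -2.400 cm.
With d_i1 < 0 the first image is virtual and lies on the object side; the object distance for lens 2 is d_o2 = 15 - (-2.400) = 17.400 cm.
Lens 2: 1/d_i2 = 1/f_2 - 1/d_o2 = 1/5 - 1/(17.400) = 0.14253 cm^-1, so d_i2 = 7.016 cm.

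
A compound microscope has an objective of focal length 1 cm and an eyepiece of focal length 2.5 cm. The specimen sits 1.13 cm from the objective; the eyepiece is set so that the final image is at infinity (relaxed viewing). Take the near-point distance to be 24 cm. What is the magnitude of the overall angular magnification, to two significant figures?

74

Objective: 1/d_i = 1/f_obj - 1/d_o = 1/1 - 1/1.13 = 0.11504 cm^-1, so d_i = 8.692 cm.
m_obj = -d_i/d_o = -8.692/1.13 = -7.692.
Eyepiece angular magnification (image at infinity): M_eye = D/f_e = 24/2.5 = 9.600.
Overall M = m_obj x M_eye = (-7.692)(9.600) = -73.85.
|M| = 73.85.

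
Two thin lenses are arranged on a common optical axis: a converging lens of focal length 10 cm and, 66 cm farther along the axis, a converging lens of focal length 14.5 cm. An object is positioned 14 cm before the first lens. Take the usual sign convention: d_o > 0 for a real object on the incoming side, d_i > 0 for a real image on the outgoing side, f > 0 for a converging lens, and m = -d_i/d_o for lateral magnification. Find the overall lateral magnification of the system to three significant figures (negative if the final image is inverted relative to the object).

Lens 1: 1/d_i1 = 1/f_1 - 1/d_o1 = 1/10 - 1/14 = 0.02857 cm^-1, so d_i1 = 35.000 cm.
m_1 = -(35.000)/14 = -2.5000.
The intermediate image is 35.000 cm to the right of lens 1, so d_o2 = L - d_i1 = 66 - 35.000 = 31.000 cm.
Lens 2: 1/d_i2 = 1/f_2 - 1/d_o2 = 1/14.5 - 1/(31.000) = 0.03671 cm^-1, so d_i2 = 27.242 cm.
m_2 = -(27.242)/(31.000) = -0.8788.
Total m = m_1 x m_2 = (-2.5000)(-0.8788) = 2.1970.

2.20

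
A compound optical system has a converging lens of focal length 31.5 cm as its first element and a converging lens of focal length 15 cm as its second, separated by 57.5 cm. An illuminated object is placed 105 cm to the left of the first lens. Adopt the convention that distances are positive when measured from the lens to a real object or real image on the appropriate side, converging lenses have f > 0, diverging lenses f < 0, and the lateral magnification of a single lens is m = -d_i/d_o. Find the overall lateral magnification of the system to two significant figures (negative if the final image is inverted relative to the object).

-2.6

First lens: d_i1 = 1/(1/31.5 - 1/105) = 45.000 cm.
m_1 = -(45.000)/105 = -0.4286.
Object distance for lens 2: d_o2 = 57.5 - 45.000 = 12.500 cm.
Second lens: d_i2 = 1/(1/15 - 1/(12.500)) = -75.000 cm.
m_2 = -(-75.000)/(12.500) = 6.0000.
Overall magnification: m = m_1 m_2 = -2.5714.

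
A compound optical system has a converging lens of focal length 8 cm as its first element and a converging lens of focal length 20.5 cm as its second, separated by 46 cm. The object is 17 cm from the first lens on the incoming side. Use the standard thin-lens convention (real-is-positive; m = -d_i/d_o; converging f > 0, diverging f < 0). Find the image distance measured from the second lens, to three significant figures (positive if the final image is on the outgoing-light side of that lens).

Lens 1: 1/d_i1 = 1/f_1 - 1/d_o1 = 1/8 - 1/17 = 0.06618 cm^-1, so d_i1 = 15.111 cm.
The intermediate image is 15.111 cm to the right of lens 1, so d_o2 = L - d_i1 = 46 - 15.111 = 30.889 cm.
Lens 2: 1/d_i2 = 1/f_2 - 1/d_o2 = 1/20.5 - 1/(30.889) = 0.01641 cm^-1, so d_i2 = 60.952 cm.

61.0 cm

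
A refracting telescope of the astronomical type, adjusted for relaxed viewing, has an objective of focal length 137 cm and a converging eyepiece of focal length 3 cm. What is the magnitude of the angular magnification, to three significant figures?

|M| = f_obj/|f_eye| = 137/3 = 45.667.

45.7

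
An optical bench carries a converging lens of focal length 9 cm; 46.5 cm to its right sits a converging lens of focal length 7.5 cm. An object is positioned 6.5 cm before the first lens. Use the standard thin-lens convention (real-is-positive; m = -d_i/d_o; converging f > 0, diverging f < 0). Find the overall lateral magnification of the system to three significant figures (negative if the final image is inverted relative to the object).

Applying the thin-lens equation to the first lens, 1/9 = 1/6.5 + 1/d_i1, which gives d_i1 = -23.400 cm.
Its lateral magnification is m_1 = -d_i1/d_o1 = -(-23.400)/6.5 = 3.6000.
The intermediate image is virtual, 23.400 cm to the left of lens 1, so d_o2 = L - d_i1 = 46.5 - (-23.400) = 69.900 cm.
Applying the thin-lens equation again with f_2 = 7.5 cm and d_o2 = 69.900 cm gives d_i2 = 8.401 cm.
m_2 = -(8.401)/(69.900) = -0.1202.
Total m = m_1 x m_2 = (3.6000)(-0.1202) = -0.4327.

-0.433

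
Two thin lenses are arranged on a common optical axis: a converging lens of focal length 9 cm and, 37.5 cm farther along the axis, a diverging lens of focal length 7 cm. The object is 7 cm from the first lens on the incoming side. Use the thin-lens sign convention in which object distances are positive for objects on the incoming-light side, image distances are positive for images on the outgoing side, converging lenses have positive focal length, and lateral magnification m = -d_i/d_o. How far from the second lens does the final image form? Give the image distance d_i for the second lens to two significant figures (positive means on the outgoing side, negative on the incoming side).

-6.4 cm

Lens 1: 1/d_i1 = 1/f_1 - 1/d_o1 = 1/9 - 1/7 = -0.03175 cm^-1, so d_i1 = -31.500 cm.
With d_i1 < 0 the first image is virtual and lies on the object side; the object distance for lens 2 is d_o2 = 37.5 - (-31.500) = 69.000 cm.
Lens 2: 1/d_i2 = 1/f_2 - 1/d_o2 = 1/(-7) - 1/(69.000) = -0.15735 cm^-1, so d_i2 = -6.355 cm.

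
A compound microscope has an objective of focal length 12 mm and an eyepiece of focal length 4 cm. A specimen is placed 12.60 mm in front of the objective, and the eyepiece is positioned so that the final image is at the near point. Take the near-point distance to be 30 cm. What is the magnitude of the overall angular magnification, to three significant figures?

Convert to cm: f_obj = 12 mm = 1.2 cm; d_o = 12.60 mm = 1.26 cm.
Objective: 1/d_i = 1/f_obj - 1/d_o = 1/1.2 - 1/1.26 = 0.03968 cm^-1, so d_i = 25.200 cm.
m_obj = -d_i/d_o = -25.200/1.26 = -20.000.
Eyepiece angular magnification (image at near point): M_eye = 1 + D/f_e = 1 + 30/4 = 8.500.
Overall M = m_obj x M_eye = (-20.000)(8.500) = -170.00.
|M| = 170.00.

170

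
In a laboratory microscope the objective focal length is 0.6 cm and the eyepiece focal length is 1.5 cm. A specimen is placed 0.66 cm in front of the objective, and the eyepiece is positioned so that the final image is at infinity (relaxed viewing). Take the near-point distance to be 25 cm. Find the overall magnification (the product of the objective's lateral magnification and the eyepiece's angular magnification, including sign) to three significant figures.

-167

Objective: 1/d_i = 1/f_obj - 1/d_o = 1/0.6 - 1/0.66 = 0.15152 cm^-1, so d_i = 6.600 cm.
m_obj = -d_i/d_o = -6.600/0.66 = -10.000.
Eyepiece angular magnification (image at infinity): M_eye = D/f_e = 25/1.5 = 16.667.
Overall M = m_obj x M_eye = (-10.000)(16.667) = -166.67.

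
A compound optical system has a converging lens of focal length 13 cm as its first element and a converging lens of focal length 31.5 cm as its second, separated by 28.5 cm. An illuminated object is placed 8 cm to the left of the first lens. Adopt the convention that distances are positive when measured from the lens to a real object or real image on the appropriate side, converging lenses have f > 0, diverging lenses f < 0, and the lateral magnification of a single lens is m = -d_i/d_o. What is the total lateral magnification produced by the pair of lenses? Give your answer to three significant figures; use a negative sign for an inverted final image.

-4.60

Lens 1: 1/d_i1 = 1/f_1 - 1/d_o1 = 1/13 - 1/8 = -0.04808 cm^-1, so d_i1 = -20.800 cm.
m_1 = -(-20.800)/8 = 2.6000.
The intermediate image is virtual, 20.800 cm to the left of lens 1, so d_o2 = L - d_i1 = 28.5 - (-20.800) = 49.300 cm.
Lens 2: 1/d_i2 = 1/f_2 - 1/d_o2 = 1/31.5 - 1/(49.300) = 0.01146 cm^-1, so d_i2 = 87.244 cm.
m_2 = -(87.244)/(49.300) = -1.7697.
The system's lateral magnification is m_1 m_2 = (2.6000)(-1.7697) = -4.6011.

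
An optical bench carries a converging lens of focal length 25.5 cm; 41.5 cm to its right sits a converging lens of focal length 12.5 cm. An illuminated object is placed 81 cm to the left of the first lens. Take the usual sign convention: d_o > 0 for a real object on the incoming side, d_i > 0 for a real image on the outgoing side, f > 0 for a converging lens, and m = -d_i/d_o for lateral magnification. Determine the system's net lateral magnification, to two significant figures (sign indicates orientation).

Applying the thin-lens equation to the first lens, 1/25.5 = 1/81 + 1/d_i1, which gives d_i1 = 37.216 cm.
Its lateral magnification is m_1 = -d_i1/d_o1 = -(37.216)/81 = -0.4595.
The intermediate image is 37.216 cm to the right of lens 1, so d_o2 = L - d_i1 = 41.5 - 37.216 = 4.284 cm.
Applying the thin-lens equation again with f_2 = 12.5 cm and d_o2 = 4.284 cm gives d_i2 = -6.517 cm.
m_2 = -(-6.517)/(4.284) = 1.5214.
The system's lateral magnification is m_1 m_2 = (-0.4595)(1.5214) = -0.6990.

-0.70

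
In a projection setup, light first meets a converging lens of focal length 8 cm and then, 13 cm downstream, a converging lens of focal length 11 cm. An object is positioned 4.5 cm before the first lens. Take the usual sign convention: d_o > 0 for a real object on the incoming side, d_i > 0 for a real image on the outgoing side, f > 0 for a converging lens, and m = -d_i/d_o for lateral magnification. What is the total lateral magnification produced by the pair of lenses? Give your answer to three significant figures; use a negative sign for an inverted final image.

-2.05

Applying the thin-lens equation to the first lens, 1/8 = 1/4.5 + 1/d_i1, which gives d_i1 = -10.286 cm.
Its lateral magnification is m_1 = -d_i1/d_o1 = -(-10.286)/4.5 = 2.2857.
The intermediate image is virtual, 10.286 cm to the left of lens 1, so d_o2 = L - d_i1 = 13 - (-10.286) = 23.286 cm.
Applying the thin-lens equation again with f_2 = 11 cm and d_o2 = 23.286 cm gives d_i2 = 20.849 cm.
m_2 = -(20.849)/(23.286) = -0.8953.
The system's lateral magnification is m_1 m_2 = (2.2857)(-0.8953) = -2.0465.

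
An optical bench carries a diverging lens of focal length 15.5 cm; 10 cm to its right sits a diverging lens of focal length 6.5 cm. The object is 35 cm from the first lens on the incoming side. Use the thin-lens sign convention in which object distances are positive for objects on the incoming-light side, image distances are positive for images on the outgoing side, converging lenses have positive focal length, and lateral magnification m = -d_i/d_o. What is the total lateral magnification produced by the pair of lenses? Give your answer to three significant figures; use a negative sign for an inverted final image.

0.0732

First lens: d_i1 = 1/(1/(-15.5) - 1/35) = -10.743 cm.
m_1 = -(-10.743)/35 = 0.3069.
With d_i1 < 0 the first image is virtual and lies on the object side; the object distance for lens 2 is d_o2 = 10 - (-10.743) = 20.743 cm.
Second lens: d_i2 = 1/(1/(-6.5) - 1/(20.743)) = -4.949 cm.
m_2 = -(-4.949)/(20.743) = 0.2386.
The system's lateral magnification is m_1 m_2 = (0.3069)(0.2386) = 0.0732.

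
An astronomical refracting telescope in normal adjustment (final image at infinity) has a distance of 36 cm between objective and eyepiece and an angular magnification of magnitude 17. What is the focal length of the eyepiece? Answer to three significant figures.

2.00 cm

In normal adjustment the tube length equals f_obj + f_eye and |M| = f_obj/f_eye.
So f_obj = 17 f_eye and 17 f_eye + f_eye = 36 cm, giving f_eye = 36/18 = 2.000 cm and f_obj = 34.000 cm.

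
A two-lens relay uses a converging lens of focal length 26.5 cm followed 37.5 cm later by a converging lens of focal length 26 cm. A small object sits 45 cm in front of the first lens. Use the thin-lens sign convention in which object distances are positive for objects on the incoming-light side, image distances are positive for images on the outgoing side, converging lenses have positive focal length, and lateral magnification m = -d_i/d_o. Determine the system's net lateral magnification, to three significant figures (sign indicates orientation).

-0.703

First lens: d_i1 = 1/(1/26.5 - 1/45) = 64.459 cm.
m_1 = -(64.459)/45 = -1.4324.
Since 64.459 cm > 37.5 cm, the first image lies past the second lens and serves as a virtual object: d_o2 = L - d_i1 = -26.959 cm.
Second lens: d_i2 = 1/(1/26 - 1/(-26.959)) = 13.236 cm.
m_2 = -(13.236)/(-26.959) = 0.4909.
Overall magnification: m = m_1 m_2 = -0.7032.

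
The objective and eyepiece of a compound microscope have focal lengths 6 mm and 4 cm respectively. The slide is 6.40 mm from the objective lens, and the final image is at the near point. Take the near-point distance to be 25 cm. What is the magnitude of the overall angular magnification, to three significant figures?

Convert to cm: f_obj = 6 mm = 0.6 cm; d_o = 6.40 mm = 0.64 cm.
Objective: 1/d_i = 1/f_obj - 1/d_o = 1/0.6 - 1/0.64 = 0.10417 cm^-1, so d_i = 9.600 cm.
m_obj = -d_i/d_o = -9.600/0.64 = -15.000.
Eyepiece angular magnification (image at near point): M_eye = 1 + D/f_e = 1 + 25/4 = 7.250.
Overall M = m_obj x M_eye = (-15.000)(7.250) = -108.75.
|M| = 108.75.

109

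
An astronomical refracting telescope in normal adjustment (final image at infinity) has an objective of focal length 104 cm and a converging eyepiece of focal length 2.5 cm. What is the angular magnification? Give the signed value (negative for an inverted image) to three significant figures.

-41.6

M = -f_obj/f_eye = -104/(2.5) = -41.600.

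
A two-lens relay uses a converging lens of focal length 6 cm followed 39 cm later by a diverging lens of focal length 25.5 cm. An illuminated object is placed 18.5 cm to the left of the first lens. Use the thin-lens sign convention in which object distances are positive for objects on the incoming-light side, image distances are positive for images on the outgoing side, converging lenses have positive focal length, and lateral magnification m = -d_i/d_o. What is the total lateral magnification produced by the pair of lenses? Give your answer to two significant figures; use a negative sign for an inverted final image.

-0.22

First lens: d_i1 = 1/(1/6 - 1/18.5) = 8.880 cm.
m_1 = -(8.880)/18.5 = -0.4800.
The intermediate image is 8.880 cm to the right of lens 1, so d_o2 = L - d_i1 = 39 - 8.880 = 30.120 cm.
Second lens: d_i2 = 1/(1/(-25.5) - 1/(30.120)) = -13.809 cm.
m_2 = -(-13.809)/(30.120) = 0.4585.
Overall magnification: m = m_1 m_2 = -0.2201.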